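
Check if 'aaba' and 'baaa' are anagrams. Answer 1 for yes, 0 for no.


Sort characters of 'aaba': 'aaab'
Sort characters of 'baaa': 'aaab'
Sorted forms match -> they ARE anagrams
Result: 1

1


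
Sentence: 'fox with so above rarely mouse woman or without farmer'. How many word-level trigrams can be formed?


Word trigrams from [10] words:
  Trigram 1: (fox with so)
  Trigram 2: (with so above)
  Trigram 3: (so above rarely)
  Trigram 4: (above rarely mouse)
  Trigram 5: (rarely mouse woman)
  Trigram 6: (mouse woman or)
  Trigram 7: (woman or without)
  Trigram 8: (or without farmer)
Total word trigrams: 10 - 2 = 8

8


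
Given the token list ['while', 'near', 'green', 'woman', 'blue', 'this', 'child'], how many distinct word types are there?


Listing all tokens and tracking unique types:
  Token 1: 'while' -> NEW (unique so far: 1)
  Token 2: 'near' -> NEW (unique so far: 2)
  Token 3: 'green' -> NEW (unique so far: 3)
  Token 4: 'woman' -> NEW (unique so far: 4)
  Token 5: 'blue' -> NEW (unique so far: 5)
  Token 6: 'this' -> NEW (unique so far: 6)
  Token 7: 'child' -> NEW (unique so far: 7)
Unique types: ('blue', 'child', 'green', 'near', 'this', 'while', 'woman')
Vocabulary size: 7

7


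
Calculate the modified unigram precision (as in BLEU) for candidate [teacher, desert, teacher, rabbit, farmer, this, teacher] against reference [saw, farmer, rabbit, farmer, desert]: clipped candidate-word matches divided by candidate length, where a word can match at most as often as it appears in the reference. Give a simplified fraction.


Reference word counts: {'desert': 1, 'farmer': 2, 'rabbit': 1, 'saw': 1}
Checking each candidate word (with clipping):
  'teacher' -> not in reference -> no match (matches: 0)
  'desert' -> in reference (ref count 1, used 1/1) -> match (matches: 1)
  'teacher' -> not in reference -> no match (matches: 1)
  'rabbit' -> in reference (ref count 1, used 1/1) -> match (matches: 2)
  'farmer' -> in reference (ref count 2, used 1/2) -> match (matches: 3)
  'this' -> not in reference -> no match (matches: 3)
  'teacher' -> not in reference -> no match (matches: 3)
Clipped matches: 3, Candidate length: 7
Precision = 3/7

3/7


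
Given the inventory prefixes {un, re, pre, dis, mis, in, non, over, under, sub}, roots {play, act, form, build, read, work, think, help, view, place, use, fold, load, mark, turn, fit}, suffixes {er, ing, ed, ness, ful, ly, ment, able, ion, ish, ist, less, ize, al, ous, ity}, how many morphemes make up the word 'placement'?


Segmenting 'placement' against the inventory:
  'place' -> root (morpheme 1)
  'ment' -> suffix (morpheme 2)
Total morphemes: 2

2


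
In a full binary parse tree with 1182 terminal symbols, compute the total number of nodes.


Leaf nodes (terminals): 1182
Internal nodes = n - 1 = 1182 - 1 = 1181
Total = leaves + internal = 1182 + 1181 = 2363

2363


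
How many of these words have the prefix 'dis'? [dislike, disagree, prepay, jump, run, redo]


Checking each word for prefix 'dis':
  'dislike' -> YES, starts with 'dis' (count: 1)
  'disagree' -> YES, starts with 'dis' (count: 2)
  'prepay' -> no (count: 2)
  'jump' -> no (count: 2)
  'run' -> no (count: 2)
  'redo' -> no (count: 2)
Total with prefix 'dis': 2

2


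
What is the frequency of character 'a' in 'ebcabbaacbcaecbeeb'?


Scanning 'ebcabbaacbcaecbeeb' for 'a':
  Position 3: 'a' -> MATCH (count: 1)
  Position 6: 'a' -> MATCH (count: 2)
  Position 7: 'a' -> MATCH (count: 3)
  Position 11: 'a' -> MATCH (count: 4)
Total occurrences of 'a': 4

4


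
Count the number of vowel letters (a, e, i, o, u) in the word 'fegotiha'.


Scanning each character of 'fegotiha':
  Position 1: 'f' -> consonant (running count: 0)
  Position 2: 'e' -> vowel (running count: 1)
  Position 3: 'g' -> consonant (running count: 1)
  Position 4: 'o' -> vowel (running count: 2)
  Position 5: 't' -> consonant (running count: 2)
  Position 6: 'i' -> vowel (running count: 3)
  Position 7: 'h' -> consonant (running count: 3)
  Position 8: 'a' -> vowel (running count: 4)
Total vowels: 4

4


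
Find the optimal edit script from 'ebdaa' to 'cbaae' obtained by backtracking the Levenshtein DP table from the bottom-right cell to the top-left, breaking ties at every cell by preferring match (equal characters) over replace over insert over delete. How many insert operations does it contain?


Edit distance = 3. Backtracking from cell (5, 5) with preference match > replace > insert > delete,
then listing the resulting alignment 'ebdaa' -> 'cbaae' left to right:
  Step 1: replace e->c
  Step 2: keep 'b'
  Step 3: replace d->a
  Step 4: keep 'a'
  Step 5: replace a->e
Total insertions: 0

0


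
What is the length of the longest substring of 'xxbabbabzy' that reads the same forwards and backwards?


Scanning 'xxbabbabzy' for palindromic substrings.
Substring at positions 2-7: 'babbab'.
Check: reverse('babbab') = 'babbab' -> palindrome confirmed.
Neighbouring characters ('x' / 'z') break symmetry, so it cannot extend further.
No longer palindromic substring exists; longest length = 6

6


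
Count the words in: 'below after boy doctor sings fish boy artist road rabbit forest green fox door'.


Counting words by splitting on spaces:
  Word 1: 'below'
  Word 2: 'after'
  Word 3: 'boy'
  Word 4: 'doctor'
  Word 5: 'sings'
  Word 6: 'fish'
  Word 7: 'boy'
  Word 8: 'artist'
  Word 9: 'road'
  Word 10: 'rabbit'
  Word 11: 'forest'
  Word 12: 'green'
  Word 13: 'fox'
  Word 14: 'door'
Total words: 14

14


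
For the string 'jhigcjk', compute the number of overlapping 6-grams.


String 'jhigcjk' has length L = 7.
Number of overlapping n-grams = L - n + 1
Substituting: 7 - 6 + 1 = 2

2


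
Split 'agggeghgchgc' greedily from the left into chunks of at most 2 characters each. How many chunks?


'agggeghgchgc' has 12 characters.
Chunking with max size 2:
  Chunk 1: 'ag' (positions 0-1)
  Chunk 2: 'gg' (positions 2-3)
  Chunk 3: 'eg' (positions 4-5)
  Chunk 4: 'hg' (positions 6-7)
  Chunk 5: 'ch' (positions 8-9)
  Chunk 6: 'gc' (positions 10-11)
Total chunks: ceil(12 / 2) = 6

6


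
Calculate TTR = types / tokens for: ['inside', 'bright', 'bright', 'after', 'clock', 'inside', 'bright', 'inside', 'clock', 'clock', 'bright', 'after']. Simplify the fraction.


Tokens: 12
Unique types: ('after', 'bright', 'clock', 'inside') = 4
TTR = 4/12
Simplify: divide both by 4 -> 1/3
TTR = 1/3

1/3


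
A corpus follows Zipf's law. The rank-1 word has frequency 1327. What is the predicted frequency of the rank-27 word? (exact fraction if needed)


Zipf's law: freq(rank) = f1 / rank
f1 = 1327, rank = 27
freq = 1327 / 27
GCD(1327, 27) = 1
Simplified: 1327/27

1327/27


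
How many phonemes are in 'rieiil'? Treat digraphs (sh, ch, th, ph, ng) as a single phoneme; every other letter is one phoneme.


Parsing 'rieiil' greedily, digraphs first:
  'r' -> consonant phoneme (phonemes so far: 1)
  'i' -> vowel phoneme (phonemes so far: 2)
  'e' -> vowel phoneme (phonemes so far: 3)
  'i' -> vowel phoneme (phonemes so far: 4)
  'i' -> vowel phoneme (phonemes so far: 5)
  'l' -> consonant phoneme (phonemes so far: 6)
Total phonemes: 6

6


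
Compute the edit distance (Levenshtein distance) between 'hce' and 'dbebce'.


Building DP table for s1='hce' (len 3) and s2='dbebce' (len 6):
       d  b  e  b  c  e
    0  1  2  3  4  5  6
  h 1  1  2  3  4  5  6
  c 2  2  2  3  4  4  5
  e 3  3  3  2  3  4  4
Edit distance = dp[3][6] = 4

4


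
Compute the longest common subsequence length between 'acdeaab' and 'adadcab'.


DP table for LCS of 'acdeaab' and 'adadcab':
       a  d  a  d  c  a  b
    0  0  0  0  0  0  0  0
  a 0  1  1  1  1  1  1  1
  c 0  1  1  1  1  2  2  2
  d 0  1  2  2  2  2  2  2
  e 0  1  2  2  2  2  2  2
  a 0  1  2  3  3  3  3  3
  a 0  1  2  3  3  3  4  4
  b 0  1  2  3  3  3  4  5
LCS: 'adaab'
LCS length = 5

5


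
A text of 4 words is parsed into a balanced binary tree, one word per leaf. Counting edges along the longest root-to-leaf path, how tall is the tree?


In a balanced binary tree with n leaves the deepest leaf is ceil(log2(n)) edges below the root.
log2(4) = 2.0000
ceil(2.0000) = 2
height (edges) = 2

2


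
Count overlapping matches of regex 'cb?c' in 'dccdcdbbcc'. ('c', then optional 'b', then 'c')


Pattern: cb?c means 'c', then optional 'b', then 'c'.
Scanning 'dccdcdbbcc' position-by-position:
  Pos 0: window 'dcc' -> no
  Pos 1: window 'ccd' -> MATCH
  Pos 2: window 'cdc' -> no
  Pos 3: window 'dcd' -> no
  Pos 4: window 'cdb' -> no
  Pos 5: window 'dbb' -> no
  Pos 6: window 'bbc' -> no
  Pos 7: window 'bcc' -> no
  Pos 8: window 'cc' -> MATCH
  Pos 9: window 'c' -> no
Total matches: 2

2


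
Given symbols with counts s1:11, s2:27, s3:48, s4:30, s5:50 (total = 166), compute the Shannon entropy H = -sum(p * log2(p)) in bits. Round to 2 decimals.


Computing entropy H = -sum(p_i * log2(p_i)):
  s1: p = 11/166 = 0.0663, -p*log2(p) = 0.2595
  s2: p = 27/166 = 0.1627, -p*log2(p) = 0.4262
  s3: p = 48/166 = 0.2892, -p*log2(p) = 0.5176
  s4: p = 30/166 = 0.1807, -p*log2(p) = 0.4461
  s5: p = 50/166 = 0.3012, -p*log2(p) = 0.5214
H = sum of terms = 2.1708
Rounded to 2 decimals: 2.17

2.17


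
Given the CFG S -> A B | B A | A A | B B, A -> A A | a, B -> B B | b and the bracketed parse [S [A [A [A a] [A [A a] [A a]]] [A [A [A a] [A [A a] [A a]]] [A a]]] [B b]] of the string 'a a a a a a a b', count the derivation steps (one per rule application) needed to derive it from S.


Every bracketed nonterminal node [X ...] in the tree is produced by exactly one rule application.
Reading the tree off as a leftmost derivation:
  Step 1: S  =>  A B   (applied S -> A B)
  Step 2: A B  =>  A A B   (applied A -> A A)
  Step 3: A A B  =>  A A A B   (applied A -> A A)
  Step 4: A A A B  =>  a A A B   (applied A -> a)
  Step 5: a A A B  =>  a A A A B   (applied A -> A A)
  Step 6: a A A A B  =>  a a A A B   (applied A -> a)
  Step 7: a a A A B  =>  a a a A B   (applied A -> a)
  Step 8: a a a A B  =>  a a a A A B   (applied A -> A A)
  Step 9: a a a A A B  =>  a a a A A A B   (applied A -> A A)
  Step 10: a a a A A A B  =>  a a a a A A B   (applied A -> a)
  Step 11: a a a a A A B  =>  a a a a A A A B   (applied A -> A A)
  Step 12: a a a a A A A B  =>  a a a a a A A B   (applied A -> a)
  Step 13: a a a a a A A B  =>  a a a a a a A B   (applied A -> a)
  Step 14: a a a a a a A B  =>  a a a a a a a B   (applied A -> a)
  Step 15: a a a a a a a B  =>  a a a a a a a b   (applied B -> b)
Final yield: a a a a a a a b
Total rewrite steps: 15

15


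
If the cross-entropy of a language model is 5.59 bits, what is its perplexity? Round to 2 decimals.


Perplexity formula: PP = 2^H
H = 5.59
PP = 2^5.59
Decompose: 2^5.59 = 2^5 * 2^0.59
2^5 = 32, 2^0.59 ~ 1.5052467
PP ~ 32 * 1.5052467 = 48.1678944
Rounded to 2 decimals: 48.17

48.17


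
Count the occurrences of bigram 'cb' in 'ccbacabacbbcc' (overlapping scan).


Scanning 'ccbacabacbbcc' for bigram 'cb':
  Position 0: 'cc' -> no
  Position 1: 'cb' -> MATCH
  Position 2: 'ba' -> no
  Position 3: 'ac' -> no
  Position 4: 'ca' -> no
  Position 5: 'ab' -> no
  Position 6: 'ba' -> no
  Position 7: 'ac' -> no
  Position 8: 'cb' -> MATCH
  Position 9: 'bb' -> no
  Position 10: 'bc' -> no
  Position 11: 'cc' -> no
Total matches: 2

2


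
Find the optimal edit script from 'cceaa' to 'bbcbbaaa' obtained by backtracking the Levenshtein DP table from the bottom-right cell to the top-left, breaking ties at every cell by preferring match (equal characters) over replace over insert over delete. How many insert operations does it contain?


Edit distance = 5. Backtracking from cell (5, 8) with preference match > replace > insert > delete,
then listing the resulting alignment 'cceaa' -> 'bbcbbaaa' left to right:
  Step 1: insert 'b' [insertion #1]
  Step 2: insert 'b' [insertion #2]
  Step 3: keep 'c'
  Step 4: insert 'b' [insertion #3]
  Step 5: replace c->b
  Step 6: replace e->a
  Step 7: keep 'a'
  Step 8: keep 'a'
Total insertions: 3

3


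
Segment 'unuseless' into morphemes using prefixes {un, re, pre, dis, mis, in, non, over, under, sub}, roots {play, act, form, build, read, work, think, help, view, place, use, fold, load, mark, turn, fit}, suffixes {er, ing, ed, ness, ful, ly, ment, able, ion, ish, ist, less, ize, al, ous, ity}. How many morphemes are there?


Segmenting 'unuseless' against the inventory:
  'un' -> prefix (morpheme 1)
  'use' -> root (morpheme 2)
  'less' -> suffix (morpheme 3)
Total morphemes: 3

3


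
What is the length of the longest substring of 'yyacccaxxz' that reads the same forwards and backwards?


Scanning 'yyacccaxxz' for palindromic substrings.
Substring at positions 2-6: 'accca'.
Check: reverse('accca') = 'accca' -> palindrome confirmed.
Neighbouring characters ('y' / 'x') break symmetry, so it cannot extend further.
No longer palindromic substring exists; longest length = 5

5


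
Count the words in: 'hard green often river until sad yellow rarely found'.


Counting words by splitting on spaces:
  Word 1: 'hard'
  Word 2: 'green'
  Word 3: 'often'
  Word 4: 'river'
  Word 5: 'until'
  Word 6: 'sad'
  Word 7: 'yellow'
  Word 8: 'rarely'
  Word 9: 'found'
Total words: 9

9


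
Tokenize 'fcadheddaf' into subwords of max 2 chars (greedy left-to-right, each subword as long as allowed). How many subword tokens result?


'fcadheddaf' has 10 characters.
Chunking with max size 2:
  Chunk 1: 'fc' (positions 0-1)
  Chunk 2: 'ad' (positions 2-3)
  Chunk 3: 'he' (positions 4-5)
  Chunk 4: 'dd' (positions 6-7)
  Chunk 5: 'af' (positions 8-9)
Total chunks: ceil(10 / 2) = 5

5


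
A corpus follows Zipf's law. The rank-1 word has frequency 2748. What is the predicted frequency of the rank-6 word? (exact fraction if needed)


Zipf's law: freq(rank) = f1 / rank
f1 = 2748, rank = 6
freq = 2748 / 6
= 458

458


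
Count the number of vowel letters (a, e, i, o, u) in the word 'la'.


Scanning each character of 'la':
  Position 1: 'l' -> consonant (running count: 0)
  Position 2: 'a' -> vowel (running count: 1)
Total vowels: 1

1


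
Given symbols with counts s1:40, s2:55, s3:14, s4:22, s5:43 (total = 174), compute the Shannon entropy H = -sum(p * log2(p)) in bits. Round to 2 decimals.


Computing entropy H = -sum(p_i * log2(p_i)):
  s1: p = 40/174 = 0.2299, -p*log2(p) = 0.4876
  s2: p = 55/174 = 0.3161, -p*log2(p) = 0.5252
  s3: p = 14/174 = 0.0805, -p*log2(p) = 0.2925
  s4: p = 22/174 = 0.1264, -p*log2(p) = 0.3772
  s5: p = 43/174 = 0.2471, -p*log2(p) = 0.4984
H = sum of terms = 2.1809
Rounded to 2 decimals: 2.18

2.18


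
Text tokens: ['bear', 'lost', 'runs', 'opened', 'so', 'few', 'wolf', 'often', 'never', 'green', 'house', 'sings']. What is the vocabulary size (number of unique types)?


Listing all tokens and tracking unique types:
  Token 1: 'bear' -> NEW (unique so far: 1)
  Token 2: 'lost' -> NEW (unique so far: 2)
  Token 3: 'runs' -> NEW (unique so far: 3)
  Token 4: 'opened' -> NEW (unique so far: 4)
  Token 5: 'so' -> NEW (unique so far: 5)
  Token 6: 'few' -> NEW (unique so far: 6)
  Token 7: 'wolf' -> NEW (unique so far: 7)
  Token 8: 'often' -> NEW (unique so far: 8)
  Token 9: 'never' -> NEW (unique so far: 9)
  Token 10: 'green' -> NEW (unique so far: 10)
  Token 11: 'house' -> NEW (unique so far: 11)
  Token 12: 'sings' -> NEW (unique so far: 12)
Unique types: ('bear', 'few', 'green', 'house', 'lost', 'never', 'often', 'opened', 'runs', 'sings', 'so', 'wolf')
Vocabulary size: 12

12


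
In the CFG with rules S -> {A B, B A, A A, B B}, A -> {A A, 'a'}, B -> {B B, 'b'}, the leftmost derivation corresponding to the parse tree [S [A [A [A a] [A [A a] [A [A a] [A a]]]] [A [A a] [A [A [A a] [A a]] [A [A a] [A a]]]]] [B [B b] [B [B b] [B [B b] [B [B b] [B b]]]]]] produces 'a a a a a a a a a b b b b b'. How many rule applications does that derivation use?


Every bracketed nonterminal node [X ...] in the tree is produced by exactly one rule application.
Reading the tree off as a leftmost derivation:
  Step 1: S  =>  A B   (applied S -> A B)
  Step 2: A B  =>  A A B   (applied A -> A A)
  Step 3: A A B  =>  A A A B   (applied A -> A A)
  Step 4: A A A B  =>  a A A B   (applied A -> a)
  Step 5: a A A B  =>  a A A A B   (applied A -> A A)
  Step 6: a A A A B  =>  a a A A B   (applied A -> a)
  Step 7: a a A A B  =>  a a A A A B   (applied A -> A A)
  Step 8: a a A A A B  =>  a a a A A B   (applied A -> a)
  Step 9: a a a A A B  =>  a a a a A B   (applied A -> a)
  Step 10: a a a a A B  =>  a a a a A A B   (applied A -> A A)
  Step 11: a a a a A A B  =>  a a a a a A B   (applied A -> a)
  Step 12: a a a a a A B  =>  a a a a a A A B   (applied A -> A A)
  Step 13: a a a a a A A B  =>  a a a a a A A A B   (applied A -> A A)
  Step 14: a a a a a A A A B  =>  a a a a a a A A B   (applied A -> a)
  Step 15: a a a a a a A A B  =>  a a a a a a a A B   (applied A -> a)
  Step 16: a a a a a a a A B  =>  a a a a a a a A A B   (applied A -> A A)
  Step 17: a a a a a a a A A B  =>  a a a a a a a a A B   (applied A -> a)
  Step 18: a a a a a a a a A B  =>  a a a a a a a a a B   (applied A -> a)
  Step 19: a a a a a a a a a B  =>  a a a a a a a a a B B   (applied B -> B B)
  Step 20: a a a a a a a a a B B  =>  a a a a a a a a a b B   (applied B -> b)
  Step 21: a a a a a a a a a b B  =>  a a a a a a a a a b B B   (applied B -> B B)
  Step 22: a a a a a a a a a b B B  =>  a a a a a a a a a b b B   (applied B -> b)
  Step 23: a a a a a a a a a b b B  =>  a a a a a a a a a b b B B   (applied B -> B B)
  Step 24: a a a a a a a a a b b B B  =>  a a a a a a a a a b b b B   (applied B -> b)
  Step 25: a a a a a a a a a b b b B  =>  a a a a a a a a a b b b B B   (applied B -> B B)
  Step 26: a a a a a a a a a b b b B B  =>  a a a a a a a a a b b b b B   (applied B -> b)
  Step 27: a a a a a a a a a b b b b B  =>  a a a a a a a a a b b b b b   (applied B -> b)
Final yield: a a a a a a a a a b b b b b
Total rewrite steps: 27

27


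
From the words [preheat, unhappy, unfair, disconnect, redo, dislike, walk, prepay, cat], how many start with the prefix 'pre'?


Checking each word for prefix 'pre':
  'preheat' -> YES, starts with 'pre' (count: 1)
  'unhappy' -> no (count: 1)
  'unfair' -> no (count: 1)
  'disconnect' -> no (count: 1)
  'redo' -> no (count: 1)
  'dislike' -> no (count: 1)
  'walk' -> no (count: 1)
  'prepay' -> YES, starts with 'pre' (count: 2)
  'cat' -> no (count: 2)
Total with prefix 'pre': 2

2


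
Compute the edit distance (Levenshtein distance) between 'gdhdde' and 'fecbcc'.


Building DP table for s1='gdhdde' (len 6) and s2='fecbcc' (len 6):
       f  e  c  b  c  c
    0  1  2  3  4  5  6
  g 1  1  2  3  4  5  6
  d 2  2  2  3  4  5  6
  h 3  3  3  3  4  5  6
  d 4  4  4  4  4  5  6
  d 5  5  5  5  5  5  6
  e 6  6  5  6  6  6  6
Edit distance = dp[6][6] = 6

6


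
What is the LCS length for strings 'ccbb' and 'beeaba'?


DP table for LCS of 'ccbb' and 'beeaba':
       b  e  e  a  b  a
    0  0  0  0  0  0  0
  c 0  0  0  0  0  0  0
  c 0  0  0  0  0  0  0
  b 0  1  1  1  1  1  1
  b 0  1  1  1  1  2  2
LCS: 'bb'
LCS length = 2

2


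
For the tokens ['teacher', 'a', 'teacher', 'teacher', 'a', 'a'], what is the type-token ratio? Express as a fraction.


Tokens: 6
Unique types: ('a', 'teacher') = 2
TTR = 2/6
Simplify: divide both by 2 -> 1/3
TTR = 1/3

1/3


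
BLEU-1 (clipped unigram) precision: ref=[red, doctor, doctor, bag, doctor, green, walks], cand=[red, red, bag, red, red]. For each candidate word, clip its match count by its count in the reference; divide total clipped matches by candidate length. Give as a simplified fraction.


Reference word counts: {'bag': 1, 'doctor': 3, 'green': 1, 'red': 1, 'walks': 1}
Checking each candidate word (with clipping):
  'red' -> in reference (ref count 1, used 1/1) -> match (matches: 1)
  'red' -> ref count 1 already used up (1/1) -> clipped, no match (matches: 1)
  'bag' -> in reference (ref count 1, used 1/1) -> match (matches: 2)
  'red' -> ref count 1 already used up (1/1) -> clipped, no match (matches: 2)
  'red' -> ref count 1 already used up (1/1) -> clipped, no match (matches: 2)
Clipped matches: 2, Candidate length: 5
Precision = 2/5

2/5


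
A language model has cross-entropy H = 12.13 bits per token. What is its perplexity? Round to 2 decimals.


Perplexity formula: PP = 2^H
H = 12.13
PP = 2^12.13
Decompose: 2^12.13 = 2^12 * 2^0.13
2^12 = 4096, 2^0.13 ~ 1.0942937
PP ~ 4096 * 1.0942937 = 4482.2269952
Rounded to 2 decimals: 4482.23

4482.23


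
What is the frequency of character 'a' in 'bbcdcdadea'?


Scanning 'bbcdcdadea' for 'a':
  Position 6: 'a' -> MATCH (count: 1)
  Position 9: 'a' -> MATCH (count: 2)
Total occurrences of 'a': 2

2


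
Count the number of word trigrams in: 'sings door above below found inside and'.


Word trigrams from [7] words:
  Trigram 1: (sings door above)
  Trigram 2: (door above below)
  Trigram 3: (above below found)
  Trigram 4: (below found inside)
  Trigram 5: (found inside and)
Total word trigrams: 7 - 2 = 5

5


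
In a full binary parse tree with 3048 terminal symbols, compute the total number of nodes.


Leaf nodes (terminals): 3048
Internal nodes = n - 1 = 3048 - 1 = 3047
Total = leaves + internal = 3048 + 3047 = 6095

6095


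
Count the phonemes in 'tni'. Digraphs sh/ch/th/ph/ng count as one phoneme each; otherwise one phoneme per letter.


Parsing 'tni' greedily, digraphs first:
  't' -> consonant phoneme (phonemes so far: 1)
  'n' -> consonant phoneme (phonemes so far: 2)
  'i' -> vowel phoneme (phonemes so far: 3)
Total phonemes: 3

3


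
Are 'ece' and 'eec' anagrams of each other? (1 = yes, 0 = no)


Sort characters of 'ece': 'cee'
Sort characters of 'eec': 'cee'
Sorted forms match -> they ARE anagrams
Result: 1

1


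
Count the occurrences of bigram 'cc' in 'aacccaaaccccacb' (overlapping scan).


Scanning 'aacccaaaccccacb' for bigram 'cc':
  Position 0: 'aa' -> no
  Position 1: 'ac' -> no
  Position 2: 'cc' -> MATCH
  Position 3: 'cc' -> MATCH
  Position 4: 'ca' -> no
  Position 5: 'aa' -> no
  Position 6: 'aa' -> no
  Position 7: 'ac' -> no
  Position 8: 'cc' -> MATCH
  Position 9: 'cc' -> MATCH
  Position 10: 'cc' -> MATCH
  Position 11: 'ca' -> no
  Position 12: 'ac' -> no
  Position 13: 'cb' -> no
Total matches: 5

5


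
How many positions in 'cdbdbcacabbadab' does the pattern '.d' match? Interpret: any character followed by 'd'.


Pattern: .d means any character followed by 'd'.
Scanning 'cdbdbcacabbadab' position-by-position:
  Pos 0: window 'cd' -> MATCH
  Pos 1: window 'db' -> no
  Pos 2: window 'bd' -> MATCH
  Pos 3: window 'db' -> no
  Pos 4: window 'bc' -> no
  Pos 5: window 'ca' -> no
  Pos 6: window 'ac' -> no
  Pos 7: window 'ca' -> no
  Pos 8: window 'ab' -> no
  Pos 9: window 'bb' -> no
  Pos 10: window 'ba' -> no
  Pos 11: window 'ad' -> MATCH
  Pos 12: window 'da' -> no
  Pos 13: window 'ab' -> no
  Pos 14: window 'b' -> no
Total matches: 3

3


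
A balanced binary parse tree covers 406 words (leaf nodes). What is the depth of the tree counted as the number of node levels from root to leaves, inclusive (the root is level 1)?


In a balanced binary tree with n leaves the deepest leaf is ceil(log2(n)) edges below the root,
so counting node levels inclusive of root and leaves gives ceil(log2(n)) + 1 levels.
log2(406) = 8.6653
ceil(8.6653) = 9
levels = 9 + 1 = 10

10


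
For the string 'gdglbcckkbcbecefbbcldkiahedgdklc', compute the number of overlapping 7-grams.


String 'gdglbcckkbcbecefbbcldkiahedgdklc' has length L = 32.
Number of overlapping n-grams = L - n + 1
Substituting: 32 - 7 + 1 = 26

26


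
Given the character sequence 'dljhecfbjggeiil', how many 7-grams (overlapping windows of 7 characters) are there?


String 'dljhecfbjggeiil' has length L = 15.
Number of overlapping n-grams = L - n + 1
Substituting: 15 - 7 + 1 = 9

9


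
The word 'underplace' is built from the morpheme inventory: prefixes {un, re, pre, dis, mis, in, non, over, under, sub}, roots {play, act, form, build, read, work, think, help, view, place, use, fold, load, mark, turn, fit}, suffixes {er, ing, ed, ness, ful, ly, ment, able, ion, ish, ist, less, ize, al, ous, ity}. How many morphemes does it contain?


Segmenting 'underplace' against the inventory:
  'under' -> prefix (morpheme 1)
  'place' -> root (morpheme 2)
Total morphemes: 2

2


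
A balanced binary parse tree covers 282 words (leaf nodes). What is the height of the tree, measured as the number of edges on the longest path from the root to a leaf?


In a balanced binary tree with n leaves the deepest leaf is ceil(log2(n)) edges below the root.
log2(282) = 8.1396
ceil(8.1396) = 9
height (edges) = 9

9


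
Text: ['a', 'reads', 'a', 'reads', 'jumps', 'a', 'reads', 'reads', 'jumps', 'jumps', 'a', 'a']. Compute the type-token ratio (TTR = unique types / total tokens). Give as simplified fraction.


Tokens: 12
Unique types: ('a', 'jumps', 'reads') = 3
TTR = 3/12
Simplify: divide both by 3 -> 1/4
TTR = 1/4

1/4


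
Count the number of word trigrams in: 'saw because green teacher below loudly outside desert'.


Word trigrams from [8] words:
  Trigram 1: (saw because green)
  Trigram 2: (because green teacher)
  Trigram 3: (green teacher below)
  Trigram 4: (teacher below loudly)
  Trigram 5: (below loudly outside)
  Trigram 6: (loudly outside desert)
Total word trigrams: 8 - 2 = 6

6


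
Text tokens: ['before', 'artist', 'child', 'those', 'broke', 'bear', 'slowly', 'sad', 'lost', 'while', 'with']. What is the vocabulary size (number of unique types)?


Listing all tokens and tracking unique types:
  Token 1: 'before' -> NEW (unique so far: 1)
  Token 2: 'artist' -> NEW (unique so far: 2)
  Token 3: 'child' -> NEW (unique so far: 3)
  Token 4: 'those' -> NEW (unique so far: 4)
  Token 5: 'broke' -> NEW (unique so far: 5)
  Token 6: 'bear' -> NEW (unique so far: 6)
  Token 7: 'slowly' -> NEW (unique so far: 7)
  Token 8: 'sad' -> NEW (unique so far: 8)
  Token 9: 'lost' -> NEW (unique so far: 9)
  Token 10: 'while' -> NEW (unique so far: 10)
  Token 11: 'with' -> NEW (unique so far: 11)
Unique types: ('artist', 'bear', 'before', 'broke', 'child', 'lost', 'sad', 'slowly', 'those', 'while', 'with')
Vocabulary size: 11

11


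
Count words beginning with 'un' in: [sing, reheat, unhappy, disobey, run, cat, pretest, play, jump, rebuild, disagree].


Checking each word for prefix 'un':
  'sing' -> no (count: 0)
  'reheat' -> no (count: 0)
  'unhappy' -> YES, starts with 'un' (count: 1)
  'disobey' -> no (count: 1)
  'run' -> no (count: 1)
  'cat' -> no (count: 1)
  'pretest' -> no (count: 1)
  'play' -> no (count: 1)
  'jump' -> no (count: 1)
  'rebuild' -> no (count: 1)
  'disagree' -> no (count: 1)
Total with prefix 'un': 1

1


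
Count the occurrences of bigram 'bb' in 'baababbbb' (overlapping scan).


Scanning 'baababbbb' for bigram 'bb':
  Position 0: 'ba' -> no
  Position 1: 'aa' -> no
  Position 2: 'ab' -> no
  Position 3: 'ba' -> no
  Position 4: 'ab' -> no
  Position 5: 'bb' -> MATCH
  Position 6: 'bb' -> MATCH
  Position 7: 'bb' -> MATCH
Total matches: 3

3


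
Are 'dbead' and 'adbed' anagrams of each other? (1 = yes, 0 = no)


Sort characters of 'dbead': 'abdde'
Sort characters of 'adbed': 'abdde'
Sorted forms match -> they ARE anagrams
Result: 1

1


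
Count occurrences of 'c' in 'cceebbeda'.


Scanning 'cceebbeda' for 'c':
  Position 0: 'c' -> MATCH (count: 1)
  Position 1: 'c' -> MATCH (count: 2)
Total occurrences of 'c': 2

2


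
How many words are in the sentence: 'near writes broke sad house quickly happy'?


Counting words by splitting on spaces:
  Word 1: 'near'
  Word 2: 'writes'
  Word 3: 'broke'
  Word 4: 'sad'
  Word 5: 'house'
  Word 6: 'quickly'
  Word 7: 'happy'
Total words: 7

7


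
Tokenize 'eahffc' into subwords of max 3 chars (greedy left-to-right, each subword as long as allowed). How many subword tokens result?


'eahffc' has 6 characters.
Chunking with max size 3:
  Chunk 1: 'eah' (positions 0-2)
  Chunk 2: 'ffc' (positions 3-5)
Total chunks: ceil(6 / 3) = 2

2


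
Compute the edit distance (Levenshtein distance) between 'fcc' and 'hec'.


Building DP table for s1='fcc' (len 3) and s2='hec' (len 3):
       h  e  c
    0  1  2  3
  f 1  1  2  3
  c 2  2  2  2
  c 3  3  3  2
Edit distance = dp[3][3] = 2

2


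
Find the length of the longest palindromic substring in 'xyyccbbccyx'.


Scanning 'xyyccbbccyx' for palindromic substrings.
Substring at positions 2-9: 'yccbbccy'.
Check: reverse('yccbbccy') = 'yccbbccy' -> palindrome confirmed.
Neighbouring characters ('y' / 'x') break symmetry, so it cannot extend further.
No longer palindromic substring exists; longest length = 8

8


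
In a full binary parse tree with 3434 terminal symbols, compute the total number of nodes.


Leaf nodes (terminals): 3434
Internal nodes = n - 1 = 3434 - 1 = 3433
Total = leaves + internal = 3434 + 3433 = 6867

6867


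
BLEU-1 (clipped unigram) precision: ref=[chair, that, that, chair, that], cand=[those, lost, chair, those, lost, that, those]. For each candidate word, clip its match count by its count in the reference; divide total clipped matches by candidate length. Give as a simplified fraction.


Reference word counts: {'chair': 2, 'that': 3}
Checking each candidate word (with clipping):
  'those' -> not in reference -> no match (matches: 0)
  'lost' -> not in reference -> no match (matches: 0)
  'chair' -> in reference (ref count 2, used 1/2) -> match (matches: 1)
  'those' -> not in reference -> no match (matches: 1)
  'lost' -> not in reference -> no match (matches: 1)
  'that' -> in reference (ref count 3, used 1/3) -> match (matches: 2)
  'those' -> not in reference -> no match (matches: 2)
Clipped matches: 2, Candidate length: 7
Precision = 2/7

2/7


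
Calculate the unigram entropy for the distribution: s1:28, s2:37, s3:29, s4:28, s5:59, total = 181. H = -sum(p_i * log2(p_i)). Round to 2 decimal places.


Computing entropy H = -sum(p_i * log2(p_i)):
  s1: p = 28/181 = 0.1547, -p*log2(p) = 0.4165
  s2: p = 37/181 = 0.2044, -p*log2(p) = 0.4682
  s3: p = 29/181 = 0.1602, -p*log2(p) = 0.4233
  s4: p = 28/181 = 0.1547, -p*log2(p) = 0.4165
  s5: p = 59/181 = 0.3260, -p*log2(p) = 0.5272
H = sum of terms = 2.2517
Rounded to 2 decimals: 2.25

2.25


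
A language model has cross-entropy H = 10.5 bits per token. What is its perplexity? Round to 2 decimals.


Perplexity formula: PP = 2^H
H = 10.5
PP = 2^10.5
Decompose: 2^10.5 = 2^10 * 2^0.5 = 2^10 * sqrt(2)
2^10 = 1024, sqrt(2) ~ 1.4142136
PP ~ 1024 * 1.4142136 = 1448.1547264
Rounded to 2 decimals: 1448.15

1448.15


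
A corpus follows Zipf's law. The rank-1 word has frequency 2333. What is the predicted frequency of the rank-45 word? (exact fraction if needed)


Zipf's law: freq(rank) = f1 / rank
f1 = 2333, rank = 45
freq = 2333 / 45
GCD(2333, 45) = 1
Simplified: 2333/45

2333/45


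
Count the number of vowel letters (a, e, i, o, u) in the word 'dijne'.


Scanning each character of 'dijne':
  Position 1: 'd' -> consonant (running count: 0)
  Position 2: 'i' -> vowel (running count: 1)
  Position 3: 'j' -> consonant (running count: 1)
  Position 4: 'n' -> consonant (running count: 1)
  Position 5: 'e' -> vowel (running count: 2)
Total vowels: 2

2


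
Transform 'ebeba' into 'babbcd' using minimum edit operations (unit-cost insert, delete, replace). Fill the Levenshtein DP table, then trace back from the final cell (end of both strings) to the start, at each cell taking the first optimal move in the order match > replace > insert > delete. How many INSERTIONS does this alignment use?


Edit distance = 5. Backtracking from cell (5, 6) with preference match > replace > insert > delete,
then listing the resulting alignment 'ebeba' -> 'babbcd' left to right:
  Step 1: insert 'b' [insertion #1]
  Step 2: replace e->a
  Step 3: keep 'b'
  Step 4: replace e->b
  Step 5: replace b->c
  Step 6: replace a->d
Total insertions: 1

1


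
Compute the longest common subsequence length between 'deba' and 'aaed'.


DP table for LCS of 'deba' and 'aaed':
       a  a  e  d
    0  0  0  0  0
  d 0  0  0  0  1
  e 0  0  0  1  1
  b 0  0  0  1  1
  a 0  1  1  1  1
LCS: 'd'
LCS length = 1

1


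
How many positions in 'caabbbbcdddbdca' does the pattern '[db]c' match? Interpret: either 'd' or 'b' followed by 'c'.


Pattern: [db]c means either 'd' or 'b' followed by 'c'.
Scanning 'caabbbbcdddbdca' position-by-position:
  Pos 0: window 'ca' -> no
  Pos 1: window 'aa' -> no
  Pos 2: window 'ab' -> no
  Pos 3: window 'bb' -> no
  Pos 4: window 'bb' -> no
  Pos 5: window 'bb' -> no
  Pos 6: window 'bc' -> MATCH
  Pos 7: window 'cd' -> no
  Pos 8: window 'dd' -> no
  Pos 9: window 'dd' -> no
  Pos 10: window 'db' -> no
  Pos 11: window 'bd' -> no
  Pos 12: window 'dc' -> MATCH
  Pos 13: window 'ca' -> no
  Pos 14: window 'a' -> no
Total matches: 2

2


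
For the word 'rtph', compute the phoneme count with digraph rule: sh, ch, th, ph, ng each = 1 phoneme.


Parsing 'rtph' greedily, digraphs first:
  'r' -> consonant phoneme (phonemes so far: 1)
  't' -> consonant phoneme (phonemes so far: 2)
  'ph' -> digraph (1 consonant phoneme) (phonemes so far: 3)
Total phonemes: 3

3


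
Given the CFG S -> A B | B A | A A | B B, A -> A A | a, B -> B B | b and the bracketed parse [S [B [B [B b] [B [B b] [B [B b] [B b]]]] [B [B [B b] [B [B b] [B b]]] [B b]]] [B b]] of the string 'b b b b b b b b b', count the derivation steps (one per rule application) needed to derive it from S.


Every bracketed nonterminal node [X ...] in the tree is produced by exactly one rule application.
Reading the tree off as a leftmost derivation:
  Step 1: S  =>  B B   (applied S -> B B)
  Step 2: B B  =>  B B B   (applied B -> B B)
  Step 3: B B B  =>  B B B B   (applied B -> B B)
  Step 4: B B B B  =>  b B B B   (applied B -> b)
  Step 5: b B B B  =>  b B B B B   (applied B -> B B)
  Step 6: b B B B B  =>  b b B B B   (applied B -> b)
  Step 7: b b B B B  =>  b b B B B B   (applied B -> B B)
  Step 8: b b B B B B  =>  b b b B B B   (applied B -> b)
  Step 9: b b b B B B  =>  b b b b B B   (applied B -> b)
  Step 10: b b b b B B  =>  b b b b B B B   (applied B -> B B)
  Step 11: b b b b B B B  =>  b b b b B B B B   (applied B -> B B)
  Step 12: b b b b B B B B  =>  b b b b b B B B   (applied B -> b)
  Step 13: b b b b b B B B  =>  b b b b b B B B B   (applied B -> B B)
  Step 14: b b b b b B B B B  =>  b b b b b b B B B   (applied B -> b)
  Step 15: b b b b b b B B B  =>  b b b b b b b B B   (applied B -> b)
  Step 16: b b b b b b b B B  =>  b b b b b b b b B   (applied B -> b)
  Step 17: b b b b b b b b B  =>  b b b b b b b b b   (applied B -> b)
Final yield: b b b b b b b b b
Total rewrite steps: 17

17


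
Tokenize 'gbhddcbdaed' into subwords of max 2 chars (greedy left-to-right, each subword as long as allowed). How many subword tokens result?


'gbhddcbdaed' has 11 characters.
Chunking with max size 2:
  Chunk 1: 'gb' (positions 0-1)
  Chunk 2: 'hd' (positions 2-3)
  Chunk 3: 'dc' (positions 4-5)
  Chunk 4: 'bd' (positions 6-7)
  Chunk 5: 'ae' (positions 8-9)
  Chunk 6: 'd' (positions 10-10)
Total chunks: ceil(11 / 2) = 6

6


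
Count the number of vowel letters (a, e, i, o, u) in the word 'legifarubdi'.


Scanning each character of 'legifarubdi':
  Position 1: 'l' -> consonant (running count: 0)
  Position 2: 'e' -> vowel (running count: 1)
  Position 3: 'g' -> consonant (running count: 1)
  Position 4: 'i' -> vowel (running count: 2)
  Position 5: 'f' -> consonant (running count: 2)
  Position 6: 'a' -> vowel (running count: 3)
  Position 7: 'r' -> consonant (running count: 3)
  Position 8: 'u' -> vowel (running count: 4)
  Position 9: 'b' -> consonant (running count: 4)
  Position 10: 'd' -> consonant (running count: 4)
  Position 11: 'i' -> vowel (running count: 5)
Total vowels: 5

5


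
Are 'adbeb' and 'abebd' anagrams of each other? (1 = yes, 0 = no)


Sort characters of 'adbeb': 'abbde'
Sort characters of 'abebd': 'abbde'
Sorted forms match -> they ARE anagrams
Result: 1

1


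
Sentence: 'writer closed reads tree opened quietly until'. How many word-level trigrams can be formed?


Word trigrams from [7] words:
  Trigram 1: (writer closed reads)
  Trigram 2: (closed reads tree)
  Trigram 3: (reads tree opened)
  Trigram 4: (tree opened quietly)
  Trigram 5: (opened quietly until)
Total word trigrams: 7 - 2 = 5

5


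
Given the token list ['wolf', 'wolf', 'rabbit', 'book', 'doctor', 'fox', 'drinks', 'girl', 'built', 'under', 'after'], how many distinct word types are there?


Listing all tokens and tracking unique types:
  Token 1: 'wolf' -> NEW (unique so far: 1)
  Token 2: 'wolf' -> duplicate (unique so far: 1)
  Token 3: 'rabbit' -> NEW (unique so far: 2)
  Token 4: 'book' -> NEW (unique so far: 3)
  Token 5: 'doctor' -> NEW (unique so far: 4)
  Token 6: 'fox' -> NEW (unique so far: 5)
  Token 7: 'drinks' -> NEW (unique so far: 6)
  Token 8: 'girl' -> NEW (unique so far: 7)
  Token 9: 'built' -> NEW (unique so far: 8)
  Token 10: 'under' -> NEW (unique so far: 9)
  Token 11: 'after' -> NEW (unique so far: 10)
Unique types: ('after', 'book', 'built', 'doctor', 'drinks', 'fox', 'girl', 'rabbit', 'under', 'wolf')
Vocabulary size: 10

10


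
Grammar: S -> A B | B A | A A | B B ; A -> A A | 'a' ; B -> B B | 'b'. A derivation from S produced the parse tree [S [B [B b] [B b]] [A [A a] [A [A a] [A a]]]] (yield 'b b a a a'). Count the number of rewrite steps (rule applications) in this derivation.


Every bracketed nonterminal node [X ...] in the tree is produced by exactly one rule application.
Reading the tree off as a leftmost derivation:
  Step 1: S  =>  B A   (applied S -> B A)
  Step 2: B A  =>  B B A   (applied B -> B B)
  Step 3: B B A  =>  b B A   (applied B -> b)
  Step 4: b B A  =>  b b A   (applied B -> b)
  Step 5: b b A  =>  b b A A   (applied A -> A A)
  Step 6: b b A A  =>  b b a A   (applied A -> a)
  Step 7: b b a A  =>  b b a A A   (applied A -> A A)
  Step 8: b b a A A  =>  b b a a A   (applied A -> a)
  Step 9: b b a a A  =>  b b a a a   (applied A -> a)
Final yield: b b a a a
Total rewrite steps: 9

9


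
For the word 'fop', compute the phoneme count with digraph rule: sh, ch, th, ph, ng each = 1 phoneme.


Parsing 'fop' greedily, digraphs first:
  'f' -> consonant phoneme (phonemes so far: 1)
  'o' -> vowel phoneme (phonemes so far: 2)
  'p' -> consonant phoneme (phonemes so far: 3)
Total phonemes: 3

3


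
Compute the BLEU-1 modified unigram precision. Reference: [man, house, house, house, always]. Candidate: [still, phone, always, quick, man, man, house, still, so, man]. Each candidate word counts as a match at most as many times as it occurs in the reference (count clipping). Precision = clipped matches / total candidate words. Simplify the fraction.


Reference word counts: {'always': 1, 'house': 3, 'man': 1}
Checking each candidate word (with clipping):
  'still' -> not in reference -> no match (matches: 0)
  'phone' -> not in reference -> no match (matches: 0)
  'always' -> in reference (ref count 1, used 1/1) -> match (matches: 1)
  'quick' -> not in reference -> no match (matches: 1)
  'man' -> in reference (ref count 1, used 1/1) -> match (matches: 2)
  'man' -> ref count 1 already used up (1/1) -> clipped, no match (matches: 2)
  'house' -> in reference (ref count 3, used 1/3) -> match (matches: 3)
  'still' -> not in reference -> no match (matches: 3)
  'so' -> not in reference -> no match (matches: 3)
  'man' -> ref count 1 already used up (1/1) -> clipped, no match (matches: 3)
Clipped matches: 3, Candidate length: 10
Precision = 3/10

3/10


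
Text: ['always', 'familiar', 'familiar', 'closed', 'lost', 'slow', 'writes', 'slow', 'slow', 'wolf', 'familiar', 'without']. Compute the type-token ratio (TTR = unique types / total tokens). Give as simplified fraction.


Tokens: 12
Unique types: ('always', 'closed', 'familiar', 'lost', 'slow', 'without', 'wolf', 'writes') = 8
TTR = 8/12
Simplify: divide both by 4 -> 2/3
TTR = 2/3

2/3


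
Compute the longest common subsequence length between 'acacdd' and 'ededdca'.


DP table for LCS of 'acacdd' and 'ededdca':
       e  d  e  d  d  c  a
    0  0  0  0  0  0  0  0
  a 0  0  0  0  0  0  0  1
  c 0  0  0  0  0  0  1  1
  a 0  0  0  0  0  0  1  2
  c 0  0  0  0  0  0  1  2
  d 0  0  1  1  1  1  1  2
  d 0  0  1  1  2  2  2  2
LCS: 'ca'
LCS length = 2

2
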